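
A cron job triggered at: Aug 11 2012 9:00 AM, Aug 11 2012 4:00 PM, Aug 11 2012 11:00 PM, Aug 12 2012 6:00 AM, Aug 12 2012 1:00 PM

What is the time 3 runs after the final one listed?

Spacing: 7, 7, 7, 7 h — constant 7 h.
Aug 12 2012 1:00 PM + 7 h = Aug 12 2012 8:00 PM.
Aug 12 2012 8:00 PM + 7 h = Aug 13 2012 3:00 AM.
Aug 13 2012 3:00 AM + 7 h = Aug 13 2012 10:00 AM.

Aug 13 2012 10:00 AM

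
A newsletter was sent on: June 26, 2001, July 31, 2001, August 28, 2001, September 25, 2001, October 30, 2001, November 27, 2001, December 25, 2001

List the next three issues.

January 29, 2002; February 26, 2002; March 26, 2002

All Tuesdays; the gaps (35, 28, 28, 35, 28, 28) vary with month length.
This is the last Tuesday of each month.
Last Tuesday of January 2002: January 29, 2002.
February 2002 ends with Tuesday February 26, 2002.
Last Tuesday of March 2002: March 26, 2002.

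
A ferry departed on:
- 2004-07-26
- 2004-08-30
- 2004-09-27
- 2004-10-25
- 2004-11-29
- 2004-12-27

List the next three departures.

These are Mondays with 35, 28, 28, 35, 28-day gaps.
Each is the final Monday of its month — 2004-08-30 is past the 28th, so '4th Monday' doesn't fit.
Last Monday of January 2005: 2005-01-31.
Last Monday of February 2005: 2005-02-28.
Last Monday of March 2005: 2005-03-28.

2005-01-31, 2005-02-28, 2005-03-28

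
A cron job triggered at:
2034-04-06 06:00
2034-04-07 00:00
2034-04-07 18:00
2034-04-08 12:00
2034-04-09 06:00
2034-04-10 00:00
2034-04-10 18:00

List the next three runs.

Gaps: 18, 18, 18, 18, 18, 18 hours — each event is 18 hours after the previous one.
2034-04-10 18:00 + 18 h = 2034-04-11 12:00.
2034-04-11 12:00 + 18 h = 2034-04-12 06:00.
2034-04-12 06:00 + 18 h = 2034-04-13 00:00.

2034-04-11 12:00, 2034-04-12 06:00, 2034-04-13 00:00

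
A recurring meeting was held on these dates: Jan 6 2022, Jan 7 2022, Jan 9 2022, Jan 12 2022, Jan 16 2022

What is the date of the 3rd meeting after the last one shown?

Feb 3 2022

The spacing grows by 1 each time: 1, 2, 3, 4 days.
Next gap: 5 days. Jan 16 2022 + 5 days = Jan 21 2022.
Next gap: 6 days. Jan 21 2022 + 6 days = Jan 27 2022.
Next gap: 7 days. Jan 27 2022 + 7 days = Feb 3 2022.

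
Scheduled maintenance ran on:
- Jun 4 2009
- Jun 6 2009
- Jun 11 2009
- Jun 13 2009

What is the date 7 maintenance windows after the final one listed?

Jul 9 2009

The gap pattern 2, 5, 2 repeats every 2 events.
These are the Thursdays and Saturdays of each week.
The following Thursday is Jun 18 2009.
Next Saturday: Jun 20 2009.
The following Thursday is Jun 25 2009.
The following Saturday is Jun 27 2009.
Next Thursday: Jul 2 2009.
The following Saturday is Jul 4 2009.
The following Thursday is Jul 9 2009.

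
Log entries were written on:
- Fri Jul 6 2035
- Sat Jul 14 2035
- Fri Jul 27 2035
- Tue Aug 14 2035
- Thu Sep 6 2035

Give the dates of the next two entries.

Gaps: 8, 13, 18, 23 days — each gap is 5 larger than the previous one.
Next gap: 28 days. Thu Sep 6 2035 + 28 days = Thu Oct 4 2035.
Next gap: 33 days. Thu Oct 4 2035 + 33 days = Tue Nov 6 2035.

Thu Oct 4 2035, Tue Nov 6 2035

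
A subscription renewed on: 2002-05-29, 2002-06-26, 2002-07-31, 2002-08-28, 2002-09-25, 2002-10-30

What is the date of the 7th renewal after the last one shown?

2003-05-28

All Wednesdays; the gaps (28, 35, 28, 28, 35) vary with month length.
This is the last Wednesday of each month.
Last Wednesday of November 2002: 2002-11-27.
Last Wednesday of December 2002: 2002-12-25.
January 2003 ends with Wednesday 2003-01-29.
Last Wednesday of February 2003: 2003-02-26.
Last Wednesday of March 2003: 2003-03-26.
April 2003 ends with Wednesday 2003-04-30.
Last Wednesday of May 2003: 2003-05-28.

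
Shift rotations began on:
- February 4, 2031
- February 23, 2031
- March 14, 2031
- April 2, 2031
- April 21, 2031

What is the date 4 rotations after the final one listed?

July 6, 2031

Every event comes 19 days after the last (19, 19, 19, 19).
April 21, 2031 + 19 days = May 10, 2031.
May 10, 2031 + 19 days = May 29, 2031.
May 29, 2031 + 19 days = June 17, 2031.
June 17, 2031 + 19 days = July 6, 2031.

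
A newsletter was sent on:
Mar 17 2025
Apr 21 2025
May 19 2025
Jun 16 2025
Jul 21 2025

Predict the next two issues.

Gaps: 35, 28, 28, 35 days — a mix of 28 and 35. Every date is a Monday.
Each is the 3rd Monday of its month.
3rd Monday of August 2025: Aug 18 2025.
September 2025 — 3rd Monday is Sep 15 2025.

Aug 18 2025, Sep 15 2025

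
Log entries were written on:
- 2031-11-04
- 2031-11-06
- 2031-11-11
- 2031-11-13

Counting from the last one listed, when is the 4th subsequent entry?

2031-11-27

Every event lands on a Tuesday or Thursday (gaps cycle 2, 5, 2).
So the schedule is: every Tuesday and Thursday.
Next Tuesday: 2031-11-18.
The following Thursday is 2031-11-20.
The following Tuesday is 2031-11-25.
Next Thursday: 2031-11-27.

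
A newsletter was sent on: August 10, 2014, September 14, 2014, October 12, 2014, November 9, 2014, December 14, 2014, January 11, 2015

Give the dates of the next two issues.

February 8, 2015; March 8, 2015

These are Sundays at 28- or 35-day spacing (35, 28, 28, 35, 28).
The pattern: 2nd Sunday of the month.
2nd Sunday of February 2015: February 8, 2015.
March 2015 — 2nd Sunday is March 8, 2015.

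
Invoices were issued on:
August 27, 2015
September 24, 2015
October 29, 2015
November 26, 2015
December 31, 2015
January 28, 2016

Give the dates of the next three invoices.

Every date is a Thursday; gaps 28, 35, 28, 35, 28 days.
Each is the last Thursday of its month (at least one falls on the 29th or later, ruling out '4th Thursday').
February 2016 ends with Thursday February 25, 2016.
Last Thursday of March 2016: March 31, 2016.
April 2016 ends with Thursday April 28, 2016.

February 25, 2016; March 31, 2016; April 28, 2016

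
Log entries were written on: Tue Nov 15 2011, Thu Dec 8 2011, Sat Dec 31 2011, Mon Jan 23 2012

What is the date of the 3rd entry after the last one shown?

Sun Apr 1 2012

Every event comes 23 days after the last (23, 23, 23).
Mon Jan 23 2012 + 23 days = Wed Feb 15 2012.
Wed Feb 15 2012 + 23 days = Fri Mar 9 2012.
Fri Mar 9 2012 + 23 days = Sun Apr 1 2012.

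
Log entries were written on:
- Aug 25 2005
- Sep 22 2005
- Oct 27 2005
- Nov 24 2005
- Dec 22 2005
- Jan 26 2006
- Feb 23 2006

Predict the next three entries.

Mar 23 2006, Apr 27 2006, May 25 2006

All dates are Thursdays, 28, 35, 28, 28, 35, 28 days apart.
Specifically, the 4th Thursday of each month.
4th Thursday of March 2006: Mar 23 2006.
4th Thursday of April 2006: Apr 27 2006.
May 2006 — 4th Thursday is May 25 2006.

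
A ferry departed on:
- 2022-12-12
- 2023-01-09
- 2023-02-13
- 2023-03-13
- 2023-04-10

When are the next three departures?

All dates are Mondays, 28, 35, 28, 28 days apart.
Specifically, the 2nd Monday of each month.
2nd Monday of May 2023: 2023-05-08.
June 2023 — 2nd Monday is 2023-06-12.
July 2023 — 2nd Monday is 2023-07-10.

2023-05-08, 2023-06-12, 2023-07-10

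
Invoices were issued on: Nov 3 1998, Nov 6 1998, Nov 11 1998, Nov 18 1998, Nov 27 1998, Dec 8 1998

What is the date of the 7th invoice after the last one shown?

Apr 20 1999

The spacing grows by 2 each time: 3, 5, 7, 9, 11 days.
Next gap: 13 days. Dec 8 1998 + 13 days = Dec 21 1998.
Next gap: 15 days. Dec 21 1998 + 15 days = Jan 5 1999.
Next gap: 17 days. Jan 5 1999 + 17 days = Jan 22 1999.
Next gap: 19 days. Jan 22 1999 + 19 days = Feb 10 1999.
Next gap: 21 days. Feb 10 1999 + 21 days = Mar 3 1999.
Next gap: 23 days. Mar 3 1999 + 23 days = Mar 26 1999.
Next gap: 25 days. Mar 26 1999 + 25 days = Apr 20 1999.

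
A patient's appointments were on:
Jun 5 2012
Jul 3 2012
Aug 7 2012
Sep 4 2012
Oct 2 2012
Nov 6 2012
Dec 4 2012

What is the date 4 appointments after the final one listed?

Apr 2 2013

These are Tuesdays at 28- or 35-day spacing (28, 35, 28, 28, 35, 28).
The pattern: 1st Tuesday of the month.
1st Tuesday of January 2013: Jan 1 2013.
1st Tuesday of February 2013: Feb 5 2013.
March 2013 — 1st Tuesday is Mar 5 2013.
1st Tuesday of April 2013: Apr 2 2013.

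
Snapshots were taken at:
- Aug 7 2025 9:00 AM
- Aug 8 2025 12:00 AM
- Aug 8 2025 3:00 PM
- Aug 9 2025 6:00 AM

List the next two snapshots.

The interval is a steady 15 hours (15, 15, 15).
Aug 9 2025 6:00 AM + 15 h = Aug 9 2025 9:00 PM.
Aug 9 2025 9:00 PM + 15 h = Aug 10 2025 12:00 PM.

Aug 9 2025 9:00 PM, Aug 10 2025 12:00 PM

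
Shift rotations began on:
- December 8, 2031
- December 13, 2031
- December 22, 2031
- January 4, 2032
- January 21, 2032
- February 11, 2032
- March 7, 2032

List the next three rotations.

April 5, 2032; May 8, 2032; June 14, 2032

The spacing grows by 4 each time: 5, 9, 13, 17, 21, 25 days.
Next gap: 29 days. March 7, 2032 + 29 days = April 5, 2032.
Next gap: 33 days. April 5, 2032 + 33 days = May 8, 2032.
Next gap: 37 days. May 8, 2032 + 37 days = June 14, 2032.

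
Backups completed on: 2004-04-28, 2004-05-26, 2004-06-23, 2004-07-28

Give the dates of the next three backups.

Gaps: 28, 28, 35 days — a mix of 28 and 35. Every date is a Wednesday.
Each is the 4th Wednesday of its month.
4th Wednesday of August 2004: 2004-08-25.
September 2004 — 4th Wednesday is 2004-09-22.
October 2004 — 4th Wednesday is 2004-10-27.

2004-08-25, 2004-09-22, 2004-10-27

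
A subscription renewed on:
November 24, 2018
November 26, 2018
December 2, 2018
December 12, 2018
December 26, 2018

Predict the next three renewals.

January 13, 2019; February 4, 2019; March 2, 2019

Intervals are 2, 6, 10, 14 days — an arithmetic progression with common difference 4.
Next gap: 18 days. December 26, 2018 + 18 days = January 13, 2019.
Next gap: 22 days. January 13, 2019 + 22 days = February 4, 2019.
Next gap: 26 days. February 4, 2019 + 26 days = March 2, 2019.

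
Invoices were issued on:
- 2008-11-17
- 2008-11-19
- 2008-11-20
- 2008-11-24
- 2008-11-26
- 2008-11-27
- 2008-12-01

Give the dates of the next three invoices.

2008-12-03, 2008-12-04, 2008-12-08

The gap pattern 2, 1, 4, 2, 1, 4 repeats every 3 events.
These are the Mondays, Wednesdays and Thursdays of each week.
The following Wednesday is 2008-12-03.
The following Thursday is 2008-12-04.
Next Monday: 2008-12-08.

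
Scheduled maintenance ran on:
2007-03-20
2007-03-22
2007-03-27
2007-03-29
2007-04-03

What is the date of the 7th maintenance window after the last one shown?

The gap pattern 2, 5, 2, 5 repeats every 2 events.
These are the Tuesdays and Thursdays of each week.
Next Thursday: 2007-04-05.
The following Tuesday is 2007-04-10.
Next Thursday: 2007-04-12.
Next Tuesday: 2007-04-17.
The following Thursday is 2007-04-19.
Next Tuesday: 2007-04-24.
Next Thursday: 2007-04-26.

2007-04-26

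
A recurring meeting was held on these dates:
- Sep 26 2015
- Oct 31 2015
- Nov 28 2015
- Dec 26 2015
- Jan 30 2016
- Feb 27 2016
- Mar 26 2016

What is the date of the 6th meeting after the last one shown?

All Saturdays; the gaps (35, 28, 28, 35, 28, 28) vary with month length.
This is the last Saturday of each month.
Last Saturday of April 2016: Apr 30 2016.
Last Saturday of May 2016: May 28 2016.
June 2016 ends with Saturday Jun 25 2016.
July 2016 ends with Saturday Jul 30 2016.
August 2016 ends with Saturday Aug 27 2016.
Last Saturday of September 2016: Sep 24 2016.

Sep 24 2016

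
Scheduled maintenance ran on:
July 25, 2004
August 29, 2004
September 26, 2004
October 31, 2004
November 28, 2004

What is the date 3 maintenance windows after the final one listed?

February 27, 2005

These are Sundays with 35, 28, 35, 28-day gaps.
Each is the final Sunday of its month — August 29, 2004 is past the 28th, so '4th Sunday' doesn't fit.
December 2004 ends with Sunday December 26, 2004.
Last Sunday of January 2005: January 30, 2005.
February 2005 ends with Sunday February 27, 2005.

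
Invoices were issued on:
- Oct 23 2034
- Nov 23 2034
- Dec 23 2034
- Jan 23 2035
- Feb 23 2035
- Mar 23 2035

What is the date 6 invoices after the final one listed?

Sep 23 2035

Each date is the 23rd; the gaps (31, 30, 31, 31, 28) track the month lengths.
The rule is the 23rd of each month.
Next: April 2035 → Apr 23 2035.
Next: May 2035 → May 23 2035.
Next: June 2035 → Jun 23 2035.
Next: July 2035 → Jul 23 2035.
August 2035: Aug 23 2035.
September 2035: Sep 23 2035.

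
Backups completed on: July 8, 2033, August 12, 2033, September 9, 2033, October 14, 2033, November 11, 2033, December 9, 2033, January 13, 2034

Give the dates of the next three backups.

February 10, 2034; March 10, 2034; April 14, 2034

Gaps: 35, 28, 35, 28, 28, 35 days — a mix of 28 and 35. Every date is a Friday.
Each is the 2nd Friday of its month.
2nd Friday of February 2034: February 10, 2034.
March 2034 — 2nd Friday is March 10, 2034.
April 2034 — 2nd Friday is April 14, 2034.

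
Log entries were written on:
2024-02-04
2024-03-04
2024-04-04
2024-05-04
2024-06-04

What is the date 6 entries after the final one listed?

Gaps: 29, 31, 30, 31 days — not constant. Every event is on the 4th of the month.
Pattern: the 4th of each month.
Next: July 2024 → 2024-07-04.
Next: August 2024 → 2024-08-04.
Next: September 2024 → 2024-09-04.
October 2024: 2024-10-04.
November 2024: 2024-11-04.
December 2024: 2024-12-04.

2024-12-04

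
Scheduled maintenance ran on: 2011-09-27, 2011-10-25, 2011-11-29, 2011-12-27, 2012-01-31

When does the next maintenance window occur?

Every date is a Tuesday; gaps 28, 35, 28, 35 days.
Each is the last Tuesday of its month (at least one falls on the 29th or later, ruling out '4th Tuesday').
February 2012 ends with Tuesday 2012-02-28.

2012-02-28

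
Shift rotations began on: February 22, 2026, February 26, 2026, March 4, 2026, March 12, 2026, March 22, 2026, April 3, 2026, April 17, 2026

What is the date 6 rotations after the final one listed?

August 21, 2026

The spacing grows by 2 each time: 4, 6, 8, 10, 12, 14 days.
Next gap: 16 days. April 17, 2026 + 16 days = May 3, 2026.
Next gap: 18 days. May 3, 2026 + 18 days = May 21, 2026.
Next gap: 20 days. May 21, 2026 + 20 days = June 10, 2026.
Next gap: 22 days. June 10, 2026 + 22 days = July 2, 2026.
Next gap: 24 days. July 2, 2026 + 24 days = July 26, 2026.
Next gap: 26 days. July 26, 2026 + 26 days = August 21, 2026.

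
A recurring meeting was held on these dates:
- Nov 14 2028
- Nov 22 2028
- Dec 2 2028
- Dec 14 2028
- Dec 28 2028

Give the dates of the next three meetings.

The spacing grows by 2 each time: 8, 10, 12, 14 days.
Next gap: 16 days. Dec 28 2028 + 16 days = Jan 13 2029.
Next gap: 18 days. Jan 13 2029 + 18 days = Jan 31 2029.
Next gap: 20 days. Jan 31 2029 + 20 days = Feb 20 2029.

Jan 13 2029, Jan 31 2029, Feb 20 2029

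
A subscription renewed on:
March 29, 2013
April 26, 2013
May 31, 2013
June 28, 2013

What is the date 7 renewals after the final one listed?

January 31, 2014

These are Fridays with 28, 35, 28-day gaps.
Each is the final Friday of its month — March 29, 2013 is past the 28th, so '4th Friday' doesn't fit.
July 2013 ends with Friday July 26, 2013.
August 2013 ends with Friday August 30, 2013.
September 2013 ends with Friday September 27, 2013.
October 2013 ends with Friday October 25, 2013.
November 2013 ends with Friday November 29, 2013.
December 2013 ends with Friday December 27, 2013.
January 2014 ends with Friday January 31, 2014.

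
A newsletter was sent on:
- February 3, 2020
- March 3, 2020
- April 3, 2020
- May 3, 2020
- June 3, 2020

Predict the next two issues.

Each date is the 3rd; the gaps (29, 31, 30, 31) track the month lengths.
The rule is the 3rd of each month.
July 2020: July 3, 2020.
August 2020: August 3, 2020.

July 3, 2020; August 3, 2020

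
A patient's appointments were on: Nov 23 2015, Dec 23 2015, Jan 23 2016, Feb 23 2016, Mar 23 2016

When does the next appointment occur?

Each date is the 23rd; the gaps (30, 31, 31, 29) track the month lengths.
The rule is the 23rd of each month.
Next: April 2016 → Apr 23 2016.

Apr 23 2016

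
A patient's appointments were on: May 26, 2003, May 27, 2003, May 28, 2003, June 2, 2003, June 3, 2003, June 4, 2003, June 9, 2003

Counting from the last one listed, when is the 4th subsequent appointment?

June 17, 2003

Every event lands on a Monday or Tuesday or Wednesday (gaps cycle 1, 1, 5, 1, 1, 5).
So the schedule is: every Monday, Tuesday and Wednesday.
The following Tuesday is June 10, 2003.
Next Wednesday: June 11, 2003.
The following Monday is June 16, 2003.
The following Tuesday is June 17, 2003.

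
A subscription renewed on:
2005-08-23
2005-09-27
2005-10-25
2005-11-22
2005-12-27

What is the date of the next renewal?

All dates are Tuesdays, 35, 28, 28, 35 days apart.
Specifically, the 4th Tuesday of each month.
January 2006 — 4th Tuesday is 2006-01-24.

2006-01-24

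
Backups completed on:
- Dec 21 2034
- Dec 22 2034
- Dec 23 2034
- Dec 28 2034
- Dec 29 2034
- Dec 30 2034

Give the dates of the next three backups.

Jan 4 2035, Jan 5 2035, Jan 6 2035

Every event lands on a Thursday or Friday or Saturday (gaps cycle 1, 1, 5, 1, 1).
So the schedule is: every Thursday, Friday and Saturday.
The following Thursday is Jan 4 2035.
Next Friday: Jan 5 2035.
Next Saturday: Jan 6 2035.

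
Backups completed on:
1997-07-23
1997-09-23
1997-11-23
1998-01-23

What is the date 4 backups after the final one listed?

The day-of-month is always 23 (62, 61, 61 days between events).
So this recurs on the 23rd of every 2 months.
Next: March 1998 → 1998-03-23.
May 1998: 1998-05-23.
July 1998: 1998-07-23.
September 1998: 1998-09-23.

1998-09-23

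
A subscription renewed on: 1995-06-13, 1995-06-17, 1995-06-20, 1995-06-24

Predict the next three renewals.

The gap pattern 4, 3, 4 repeats every 2 events.
These are the Tuesdays and Saturdays of each week.
Next Tuesday: 1995-06-27.
Next Saturday: 1995-07-01.
Next Tuesday: 1995-07-04.

1995-06-27, 1995-07-01, 1995-07-04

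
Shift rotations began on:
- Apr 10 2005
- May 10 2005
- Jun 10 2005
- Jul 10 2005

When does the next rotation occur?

The day-of-month is always 10 (30, 31, 30 days between events).
So this recurs on the 10th of each month.
Next: August 2005 → Aug 10 2005.

Aug 10 2005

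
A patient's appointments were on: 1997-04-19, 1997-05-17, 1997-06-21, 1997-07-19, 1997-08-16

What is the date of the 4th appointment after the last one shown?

All dates are Saturdays, 28, 35, 28, 28 days apart.
Specifically, the 3rd Saturday of each month.
September 1997 — 3rd Saturday is 1997-09-20.
3rd Saturday of October 1997: 1997-10-18.
November 1997 — 3rd Saturday is 1997-11-15.
3rd Saturday of December 1997: 1997-12-20.

1997-12-20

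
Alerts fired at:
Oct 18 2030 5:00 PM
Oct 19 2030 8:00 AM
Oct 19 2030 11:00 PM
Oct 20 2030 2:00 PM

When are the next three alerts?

Oct 21 2030 5:00 AM, Oct 21 2030 8:00 PM, Oct 22 2030 11:00 AM

The interval is a steady 15 hours (15, 15, 15).
Oct 20 2030 2:00 PM + 15 h = Oct 21 2030 5:00 AM.
Oct 21 2030 5:00 AM + 15 h = Oct 21 2030 8:00 PM.
Oct 21 2030 8:00 PM + 15 h = Oct 22 2030 11:00 AM.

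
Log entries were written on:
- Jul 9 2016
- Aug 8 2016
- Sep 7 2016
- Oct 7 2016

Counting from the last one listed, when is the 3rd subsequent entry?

Jan 5 2017

Gaps between consecutive events: 30, 30, 30 days — a constant 30-day interval.
Oct 7 2016 + 30 days = Nov 6 2016.
Nov 6 2016 + 30 days = Dec 6 2016.
Dec 6 2016 + 30 days = Jan 5 2017.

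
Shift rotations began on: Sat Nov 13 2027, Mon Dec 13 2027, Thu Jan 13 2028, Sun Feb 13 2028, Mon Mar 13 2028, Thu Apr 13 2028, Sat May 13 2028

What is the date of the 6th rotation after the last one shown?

Mon Nov 13 2028

The day-of-month is always 13 (30, 31, 31, 29, 31, 30 days between events).
So this recurs on the 13th of each month.
Next: June 2028 → Tue Jun 13 2028.
Next: July 2028 → Thu Jul 13 2028.
Next: August 2028 → Sun Aug 13 2028.
September 2028: Wed Sep 13 2028.
October 2028: Fri Oct 13 2028.
Next: November 2028 → Mon Nov 13 2028.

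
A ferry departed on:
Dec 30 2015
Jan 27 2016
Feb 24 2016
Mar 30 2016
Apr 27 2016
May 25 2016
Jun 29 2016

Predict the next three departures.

Jul 27 2016, Aug 31 2016, Sep 28 2016

These are Wednesdays with 28, 28, 35, 28, 28, 35-day gaps.
Each is the final Wednesday of its month — Dec 30 2015 is past the 28th, so '4th Wednesday' doesn't fit.
Last Wednesday of July 2016: Jul 27 2016.
August 2016 ends with Wednesday Aug 31 2016.
September 2016 ends with Wednesday Sep 28 2016.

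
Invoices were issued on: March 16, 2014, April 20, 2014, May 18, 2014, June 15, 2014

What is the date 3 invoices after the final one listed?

All dates are Sundays, 35, 28, 28 days apart.
Specifically, the 3rd Sunday of each month.
July 2014 — 3rd Sunday is July 20, 2014.
August 2014 — 3rd Sunday is August 17, 2014.
3rd Sunday of September 2014: September 21, 2014.

September 21, 2014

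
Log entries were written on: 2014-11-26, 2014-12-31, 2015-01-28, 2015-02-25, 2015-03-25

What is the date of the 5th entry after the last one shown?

All Wednesdays; the gaps (35, 28, 28, 28) vary with month length.
This is the last Wednesday of each month.
April 2015 ends with Wednesday 2015-04-29.
Last Wednesday of May 2015: 2015-05-27.
Last Wednesday of June 2015: 2015-06-24.
Last Wednesday of July 2015: 2015-07-29.
August 2015 ends with Wednesday 2015-08-26.

2015-08-26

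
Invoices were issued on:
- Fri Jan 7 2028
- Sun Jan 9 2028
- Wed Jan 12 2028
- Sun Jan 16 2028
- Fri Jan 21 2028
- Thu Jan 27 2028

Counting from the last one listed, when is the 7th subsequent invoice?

Gaps: 2, 3, 4, 5, 6 days — each gap is 1 larger than the previous one.
Next gap: 7 days. Thu Jan 27 2028 + 7 days = Thu Feb 3 2028.
Next gap: 8 days. Thu Feb 3 2028 + 8 days = Fri Feb 11 2028.
Next gap: 9 days. Fri Feb 11 2028 + 9 days = Sun Feb 20 2028.
Next gap: 10 days. Sun Feb 20 2028 + 10 days = Wed Mar 1 2028.
Next gap: 11 days. Wed Mar 1 2028 + 11 days = Sun Mar 12 2028.
Next gap: 12 days. Sun Mar 12 2028 + 12 days = Fri Mar 24 2028.
Next gap: 13 days. Fri Mar 24 2028 + 13 days = Thu Apr 6 2028.

Thu Apr 6 2028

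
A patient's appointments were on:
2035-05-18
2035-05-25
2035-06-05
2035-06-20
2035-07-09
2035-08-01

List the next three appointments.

2035-08-28, 2035-09-28, 2035-11-02

Intervals are 7, 11, 15, 19, 23 days — an arithmetic progression with common difference 4.
Next gap: 27 days. 2035-08-01 + 27 days = 2035-08-28.
Next gap: 31 days. 2035-08-28 + 31 days = 2035-09-28.
Next gap: 35 days. 2035-09-28 + 35 days = 2035-11-02.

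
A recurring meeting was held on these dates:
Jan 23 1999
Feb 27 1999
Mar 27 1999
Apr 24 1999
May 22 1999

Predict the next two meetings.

Gaps: 35, 28, 28, 28 days — a mix of 28 and 35. Every date is a Saturday.
Each is the 4th Saturday of its month.
4th Saturday of June 1999: Jun 26 1999.
July 1999 — 4th Saturday is Jul 24 1999.

Jun 26 1999, Jul 24 1999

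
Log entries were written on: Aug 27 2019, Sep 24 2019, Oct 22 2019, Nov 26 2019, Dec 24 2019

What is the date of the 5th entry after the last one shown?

May 26 2020

All dates are Tuesdays, 28, 28, 35, 28 days apart.
Specifically, the 4th Tuesday of each month.
4th Tuesday of January 2020: Jan 28 2020.
February 2020 — 4th Tuesday is Feb 25 2020.
4th Tuesday of March 2020: Mar 24 2020.
4th Tuesday of April 2020: Apr 28 2020.
May 2020 — 4th Tuesday is May 26 2020.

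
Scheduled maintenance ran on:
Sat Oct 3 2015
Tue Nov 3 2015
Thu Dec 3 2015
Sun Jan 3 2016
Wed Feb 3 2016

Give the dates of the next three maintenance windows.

Thu Mar 3 2016, Sun Apr 3 2016, Tue May 3 2016

Gaps: 31, 30, 31, 31 days — not constant. Every event is on the 3rd of the month.
Pattern: the 3rd of each month.
March 2016: Thu Mar 3 2016.
Next: April 2016 → Sun Apr 3 2016.
Next: May 2016 → Tue May 3 2016.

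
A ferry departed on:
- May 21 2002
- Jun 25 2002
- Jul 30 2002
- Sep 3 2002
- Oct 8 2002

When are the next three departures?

Gaps between consecutive events: 35, 35, 35, 35 days — a constant 35-day interval.
Oct 8 2002 + 35 days = Nov 12 2002.
Nov 12 2002 + 35 days = Dec 17 2002.
Dec 17 2002 + 35 days = Jan 21 2003.

Nov 12 2002, Dec 17 2002, Jan 21 2003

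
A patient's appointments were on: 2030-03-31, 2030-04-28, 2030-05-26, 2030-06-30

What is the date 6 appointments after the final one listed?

All Sundays; the gaps (28, 28, 35) vary with month length.
This is the last Sunday of each month.
Last Sunday of July 2030: 2030-07-28.
Last Sunday of August 2030: 2030-08-25.
Last Sunday of September 2030: 2030-09-29.
Last Sunday of October 2030: 2030-10-27.
Last Sunday of November 2030: 2030-11-24.
December 2030 ends with Sunday 2030-12-29.

2030-12-29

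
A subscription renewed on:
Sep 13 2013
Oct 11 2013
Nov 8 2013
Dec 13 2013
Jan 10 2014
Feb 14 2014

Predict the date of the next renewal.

Gaps: 28, 28, 35, 28, 35 days — a mix of 28 and 35. Every date is a Friday.
Each is the 2nd Friday of its month.
March 2014 — 2nd Friday is Mar 14 2014.

Mar 14 2014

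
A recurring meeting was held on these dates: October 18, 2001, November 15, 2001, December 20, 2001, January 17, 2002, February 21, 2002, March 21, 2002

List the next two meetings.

Gaps: 28, 35, 28, 35, 28 days — a mix of 28 and 35. Every date is a Thursday.
Each is the 3rd Thursday of its month.
3rd Thursday of April 2002: April 18, 2002.
3rd Thursday of May 2002: May 16, 2002.

April 18, 2002; May 16, 2002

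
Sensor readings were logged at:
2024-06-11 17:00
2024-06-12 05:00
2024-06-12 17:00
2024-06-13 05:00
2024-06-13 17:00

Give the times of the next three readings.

The interval is a steady 12 hours (12, 12, 12, 12).
2024-06-13 17:00 + 12 h = 2024-06-14 05:00.
2024-06-14 05:00 + 12 h = 2024-06-14 17:00.
2024-06-14 17:00 + 12 h = 2024-06-15 05:00.

2024-06-14 05:00, 2024-06-14 17:00, 2024-06-15 05:00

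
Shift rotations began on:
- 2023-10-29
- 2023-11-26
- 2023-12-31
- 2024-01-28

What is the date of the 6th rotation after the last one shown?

Every date is a Sunday; gaps 28, 35, 28 days.
Each is the last Sunday of its month (at least one falls on the 29th or later, ruling out '4th Sunday').
Last Sunday of February 2024: 2024-02-25.
Last Sunday of March 2024: 2024-03-31.
April 2024 ends with Sunday 2024-04-28.
Last Sunday of May 2024: 2024-05-26.
Last Sunday of June 2024: 2024-06-30.
Last Sunday of July 2024: 2024-07-28.

2024-07-28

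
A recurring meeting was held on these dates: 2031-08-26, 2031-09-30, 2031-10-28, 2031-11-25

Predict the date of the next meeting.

All Tuesdays; the gaps (35, 28, 28) vary with month length.
This is the last Tuesday of each month.
December 2031 ends with Tuesday 2031-12-30.

2031-12-30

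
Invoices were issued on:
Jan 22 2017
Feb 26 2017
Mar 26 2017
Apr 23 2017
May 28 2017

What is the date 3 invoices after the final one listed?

Aug 27 2017

All dates are Sundays, 35, 28, 28, 35 days apart.
Specifically, the 4th Sunday of each month.
4th Sunday of June 2017: Jun 25 2017.
4th Sunday of July 2017: Jul 23 2017.
4th Sunday of August 2017: Aug 27 2017.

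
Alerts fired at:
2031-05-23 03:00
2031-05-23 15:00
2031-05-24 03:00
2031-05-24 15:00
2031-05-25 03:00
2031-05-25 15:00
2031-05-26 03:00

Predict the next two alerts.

Spacing: 12, 12, 12, 12, 12, 12 h — constant 12 h.
2031-05-26 03:00 + 12 h = 2031-05-26 15:00.
2031-05-26 15:00 + 12 h = 2031-05-27 03:00.

2031-05-26 15:00, 2031-05-27 03:00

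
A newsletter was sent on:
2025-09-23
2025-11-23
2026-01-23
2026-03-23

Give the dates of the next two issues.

Each date is the 23rd; the gaps (61, 61, 59) track the month lengths.
The rule is the 23rd of every 2 months.
May 2026: 2026-05-23.
July 2026: 2026-07-23.

2026-05-23, 2026-07-23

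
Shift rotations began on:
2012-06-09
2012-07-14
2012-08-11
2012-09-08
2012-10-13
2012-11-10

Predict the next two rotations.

All dates are Saturdays, 35, 28, 28, 35, 28 days apart.
Specifically, the 2nd Saturday of each month.
2nd Saturday of December 2012: 2012-12-08.
January 2013 — 2nd Saturday is 2013-01-12.

2012-12-08, 2013-01-12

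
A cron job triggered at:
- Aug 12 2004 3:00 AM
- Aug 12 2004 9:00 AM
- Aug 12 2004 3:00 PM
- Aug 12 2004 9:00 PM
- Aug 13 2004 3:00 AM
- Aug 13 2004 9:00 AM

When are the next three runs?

Aug 13 2004 3:00 PM, Aug 13 2004 9:00 PM, Aug 14 2004 3:00 AM

Gaps: 6, 6, 6, 6, 6 hours — each event is 6 hours after the previous one.
Aug 13 2004 9:00 AM + 6 h = Aug 13 2004 3:00 PM.
Aug 13 2004 3:00 PM + 6 h = Aug 13 2004 9:00 PM.
Aug 13 2004 9:00 PM + 6 h = Aug 14 2004 3:00 AM.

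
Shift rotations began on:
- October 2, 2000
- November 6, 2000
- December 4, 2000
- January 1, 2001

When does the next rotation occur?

All dates are Mondays, 35, 28, 28 days apart.
Specifically, the 1st Monday of each month.
1st Monday of February 2001: February 5, 2001.

February 5, 2001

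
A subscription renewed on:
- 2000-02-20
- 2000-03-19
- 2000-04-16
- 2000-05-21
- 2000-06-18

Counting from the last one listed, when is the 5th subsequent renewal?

All dates are Sundays, 28, 28, 35, 28 days apart.
Specifically, the 3rd Sunday of each month.
July 2000 — 3rd Sunday is 2000-07-16.
August 2000 — 3rd Sunday is 2000-08-20.
3rd Sunday of September 2000: 2000-09-17.
October 2000 — 3rd Sunday is 2000-10-15.
3rd Sunday of November 2000: 2000-11-19.

2000-11-19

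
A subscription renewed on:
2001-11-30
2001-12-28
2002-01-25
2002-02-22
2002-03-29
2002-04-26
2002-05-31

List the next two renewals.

These are Fridays with 28, 28, 28, 35, 28, 35-day gaps.
Each is the final Friday of its month — 2001-11-30 is past the 28th, so '4th Friday' doesn't fit.
Last Friday of June 2002: 2002-06-28.
Last Friday of July 2002: 2002-07-26.

2002-06-28, 2002-07-26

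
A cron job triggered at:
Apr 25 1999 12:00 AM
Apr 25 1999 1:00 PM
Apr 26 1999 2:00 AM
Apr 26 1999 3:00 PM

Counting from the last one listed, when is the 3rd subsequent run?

The interval is a steady 13 hours (13, 13, 13).
Apr 26 1999 3:00 PM + 13 h = Apr 27 1999 4:00 AM.
Apr 27 1999 4:00 AM + 13 h = Apr 27 1999 5:00 PM.
Apr 27 1999 5:00 PM + 13 h = Apr 28 1999 6:00 AM.

Apr 28 1999 6:00 AM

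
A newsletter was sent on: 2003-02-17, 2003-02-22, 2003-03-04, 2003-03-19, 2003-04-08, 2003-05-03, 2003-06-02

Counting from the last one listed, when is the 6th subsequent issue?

Intervals are 5, 10, 15, 20, 25, 30 days — an arithmetic progression with common difference 5.
Next gap: 35 days. 2003-06-02 + 35 days = 2003-07-07.
Next gap: 40 days. 2003-07-07 + 40 days = 2003-08-16.
Next gap: 45 days. 2003-08-16 + 45 days = 2003-09-30.
Next gap: 50 days. 2003-09-30 + 50 days = 2003-11-19.
Next gap: 55 days. 2003-11-19 + 55 days = 2004-01-13.
Next gap: 60 days. 2004-01-13 + 60 days = 2004-03-13.

2004-03-13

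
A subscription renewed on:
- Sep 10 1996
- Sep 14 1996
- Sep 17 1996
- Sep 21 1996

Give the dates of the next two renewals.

Sep 24 1996, Sep 28 1996

Every event lands on a Tuesday or Saturday (gaps cycle 4, 3, 4).
So the schedule is: every Tuesday and Saturday.
The following Tuesday is Sep 24 1996.
The following Saturday is Sep 28 1996.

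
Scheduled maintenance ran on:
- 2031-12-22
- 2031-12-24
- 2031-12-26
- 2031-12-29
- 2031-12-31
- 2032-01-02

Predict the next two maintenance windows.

2032-01-05, 2032-01-07

Gaps: 2, 2, 3, 2, 2 days — not constant, but cyclic with period 3.
The events fall on every Monday, Wednesday and Friday.
The following Monday is 2032-01-05.
Next Wednesday: 2032-01-07.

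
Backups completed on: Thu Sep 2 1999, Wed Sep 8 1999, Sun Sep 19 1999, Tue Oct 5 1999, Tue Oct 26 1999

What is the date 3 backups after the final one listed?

Intervals are 6, 11, 16, 21 days — an arithmetic progression with common difference 5.
Next gap: 26 days. Tue Oct 26 1999 + 26 days = Sun Nov 21 1999.
Next gap: 31 days. Sun Nov 21 1999 + 31 days = Wed Dec 22 1999.
Next gap: 36 days. Wed Dec 22 1999 + 36 days = Thu Jan 27 2000.

Thu Jan 27 2000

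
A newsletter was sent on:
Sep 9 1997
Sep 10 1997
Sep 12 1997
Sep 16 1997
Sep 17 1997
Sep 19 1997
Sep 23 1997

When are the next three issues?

Sep 24 1997, Sep 26 1997, Sep 30 1997

Every event lands on a Tuesday or Wednesday or Friday (gaps cycle 1, 2, 4, 1, 2, 4).
So the schedule is: every Tuesday, Wednesday and Friday.
The following Wednesday is Sep 24 1997.
The following Friday is Sep 26 1997.
Next Tuesday: Sep 30 1997.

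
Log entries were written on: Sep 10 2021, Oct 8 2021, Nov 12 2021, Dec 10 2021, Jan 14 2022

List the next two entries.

These are Fridays at 28- or 35-day spacing (28, 35, 28, 35).
The pattern: 2nd Friday of the month.
2nd Friday of February 2022: Feb 11 2022.
2nd Friday of March 2022: Mar 11 2022.

Feb 11 2022, Mar 11 2022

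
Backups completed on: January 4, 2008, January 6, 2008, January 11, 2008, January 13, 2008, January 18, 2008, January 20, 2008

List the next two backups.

Gaps: 2, 5, 2, 5, 2 days — not constant, but cyclic with period 2.
The events fall on every Friday and Sunday.
Next Friday: January 25, 2008.
Next Sunday: January 27, 2008.

January 25, 2008; January 27, 2008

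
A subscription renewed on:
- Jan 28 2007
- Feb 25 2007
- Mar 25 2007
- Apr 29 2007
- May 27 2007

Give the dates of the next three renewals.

These are Sundays with 28, 28, 35, 28-day gaps.
Each is the final Sunday of its month — Apr 29 2007 is past the 28th, so '4th Sunday' doesn't fit.
Last Sunday of June 2007: Jun 24 2007.
Last Sunday of July 2007: Jul 29 2007.
August 2007 ends with Sunday Aug 26 2007.

Jun 24 2007, Jul 29 2007, Aug 26 2007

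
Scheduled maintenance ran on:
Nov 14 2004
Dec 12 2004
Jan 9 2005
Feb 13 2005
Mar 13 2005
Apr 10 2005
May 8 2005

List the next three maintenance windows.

Jun 12 2005, Jul 10 2005, Aug 14 2005

All dates are Sundays, 28, 28, 35, 28, 28, 28 days apart.
Specifically, the 2nd Sunday of each month.
2nd Sunday of June 2005: Jun 12 2005.
2nd Sunday of July 2005: Jul 10 2005.
August 2005 — 2nd Sunday is Aug 14 2005.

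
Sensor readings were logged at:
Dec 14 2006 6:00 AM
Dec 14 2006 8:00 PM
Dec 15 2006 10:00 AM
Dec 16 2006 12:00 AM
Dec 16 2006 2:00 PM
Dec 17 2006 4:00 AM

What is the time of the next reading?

Dec 17 2006 6:00 PM

The interval is a steady 14 hours (14, 14, 14, 14, 14).
Dec 17 2006 4:00 AM + 14 h = Dec 17 2006 6:00 PM.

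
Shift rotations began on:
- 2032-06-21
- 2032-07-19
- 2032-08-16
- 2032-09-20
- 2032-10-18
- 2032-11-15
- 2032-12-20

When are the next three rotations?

2033-01-17, 2033-02-21, 2033-03-21

These are Mondays at 28- or 35-day spacing (28, 28, 35, 28, 28, 35).
The pattern: 3rd Monday of the month.
January 2033 — 3rd Monday is 2033-01-17.
February 2033 — 3rd Monday is 2033-02-21.
March 2033 — 3rd Monday is 2033-03-21.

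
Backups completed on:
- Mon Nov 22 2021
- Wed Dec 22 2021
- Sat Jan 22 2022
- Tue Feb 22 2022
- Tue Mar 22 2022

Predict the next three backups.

The day-of-month is always 22 (30, 31, 31, 28 days between events).
So this recurs on the 22nd of each month.
April 2022: Fri Apr 22 2022.
May 2022: Sun May 22 2022.
June 2022: Wed Jun 22 2022.

Fri Apr 22 2022, Sun May 22 2022, Wed Jun 22 2022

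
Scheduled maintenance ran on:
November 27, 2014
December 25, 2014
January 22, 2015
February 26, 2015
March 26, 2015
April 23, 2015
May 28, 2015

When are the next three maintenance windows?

All dates are Thursdays, 28, 28, 35, 28, 28, 35 days apart.
Specifically, the 4th Thursday of each month.
June 2015 — 4th Thursday is June 25, 2015.
July 2015 — 4th Thursday is July 23, 2015.
4th Thursday of August 2015: August 27, 2015.

June 25, 2015; July 23, 2015; August 27, 2015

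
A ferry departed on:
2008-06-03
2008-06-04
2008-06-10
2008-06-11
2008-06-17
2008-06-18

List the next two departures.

2008-06-24, 2008-06-25

Gaps: 1, 6, 1, 6, 1 days — not constant, but cyclic with period 2.
The events fall on every Tuesday and Wednesday.
The following Tuesday is 2008-06-24.
Next Wednesday: 2008-06-25.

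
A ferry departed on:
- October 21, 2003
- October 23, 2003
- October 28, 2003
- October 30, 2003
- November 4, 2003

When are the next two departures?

The gap pattern 2, 5, 2, 5 repeats every 2 events.
These are the Tuesdays and Thursdays of each week.
Next Thursday: November 6, 2003.
The following Tuesday is November 11, 2003.

November 6, 2003; November 11, 2003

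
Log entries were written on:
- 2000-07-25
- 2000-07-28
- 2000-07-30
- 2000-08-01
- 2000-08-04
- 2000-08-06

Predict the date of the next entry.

2000-08-08

The gap pattern 3, 2, 2, 3, 2 repeats every 3 events.
These are the Tuesdays, Fridays and Sundays of each week.
Next Tuesday: 2000-08-08.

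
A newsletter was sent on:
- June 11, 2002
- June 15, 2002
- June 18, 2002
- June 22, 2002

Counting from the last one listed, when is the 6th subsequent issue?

July 13, 2002

Gaps: 4, 3, 4 days — not constant, but cyclic with period 2.
The events fall on every Tuesday and Saturday.
Next Tuesday: June 25, 2002.
Next Saturday: June 29, 2002.
The following Tuesday is July 2, 2002.
The following Saturday is July 6, 2002.
The following Tuesday is July 9, 2002.
The following Saturday is July 13, 2002.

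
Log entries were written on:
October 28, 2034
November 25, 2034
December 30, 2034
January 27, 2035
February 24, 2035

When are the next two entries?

These are Saturdays with 28, 35, 28, 28-day gaps.
Each is the final Saturday of its month — December 30, 2034 is past the 28th, so '4th Saturday' doesn't fit.
Last Saturday of March 2035: March 31, 2035.
April 2035 ends with Saturday April 28, 2035.

March 31, 2035; April 28, 2035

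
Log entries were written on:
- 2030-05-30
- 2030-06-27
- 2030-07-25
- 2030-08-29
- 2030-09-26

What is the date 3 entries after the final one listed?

All Thursdays; the gaps (28, 28, 35, 28) vary with month length.
This is the last Thursday of each month.
October 2030 ends with Thursday 2030-10-31.
Last Thursday of November 2030: 2030-11-28.
Last Thursday of December 2030: 2030-12-26.

2030-12-26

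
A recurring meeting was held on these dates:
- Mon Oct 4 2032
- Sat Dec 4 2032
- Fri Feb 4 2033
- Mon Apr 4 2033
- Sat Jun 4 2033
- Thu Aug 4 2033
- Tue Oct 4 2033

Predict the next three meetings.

Each date is the 4th; the gaps (61, 62, 59, 61, 61, 61) track the month lengths.
The rule is the 4th of every 2 months.
Next: December 2033 → Sun Dec 4 2033.
Next: February 2034 → Sat Feb 4 2034.
April 2034: Tue Apr 4 2034.

Sun Dec 4 2033, Sat Feb 4 2034, Tue Apr 4 2034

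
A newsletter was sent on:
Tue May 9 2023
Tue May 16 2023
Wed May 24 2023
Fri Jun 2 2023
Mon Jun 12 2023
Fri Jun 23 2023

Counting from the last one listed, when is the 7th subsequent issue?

Intervals are 7, 8, 9, 10, 11 days — an arithmetic progression with common difference 1.
Next gap: 12 days. Fri Jun 23 2023 + 12 days = Wed Jul 5 2023.
Next gap: 13 days. Wed Jul 5 2023 + 13 days = Tue Jul 18 2023.
Next gap: 14 days. Tue Jul 18 2023 + 14 days = Tue Aug 1 2023.
Next gap: 15 days. Tue Aug 1 2023 + 15 days = Wed Aug 16 2023.
Next gap: 16 days. Wed Aug 16 2023 + 16 days = Fri Sep 1 2023.
Next gap: 17 days. Fri Sep 1 2023 + 17 days = Mon Sep 18 2023.
Next gap: 18 days. Mon Sep 18 2023 + 18 days = Fri Oct 6 2023.

Fri Oct 6 2023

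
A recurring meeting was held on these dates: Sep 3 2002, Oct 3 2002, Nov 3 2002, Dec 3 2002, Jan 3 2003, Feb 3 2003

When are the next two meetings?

Mar 3 2003, Apr 3 2003

Each date is the 3rd; the gaps (30, 31, 30, 31, 31) track the month lengths.
The rule is the 3rd of each month.
March 2003: Mar 3 2003.
April 2003: Apr 3 2003.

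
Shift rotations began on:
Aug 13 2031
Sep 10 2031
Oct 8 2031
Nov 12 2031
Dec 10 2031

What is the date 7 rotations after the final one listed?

Jul 14 2032

All dates are Wednesdays, 28, 28, 35, 28 days apart.
Specifically, the 2nd Wednesday of each month.
2nd Wednesday of January 2032: Jan 14 2032.
2nd Wednesday of February 2032: Feb 11 2032.
March 2032 — 2nd Wednesday is Mar 10 2032.
April 2032 — 2nd Wednesday is Apr 14 2032.
2nd Wednesday of May 2032: May 12 2032.
2nd Wednesday of June 2032: Jun 9 2032.
2nd Wednesday of July 2032: Jul 14 2032.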